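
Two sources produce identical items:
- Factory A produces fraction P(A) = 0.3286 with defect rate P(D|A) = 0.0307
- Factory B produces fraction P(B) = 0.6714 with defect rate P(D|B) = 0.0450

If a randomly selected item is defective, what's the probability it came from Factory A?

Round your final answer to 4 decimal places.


Let A = from Factory A, D = defective

Given:
- P(A) = 0.3286, P(B) = 0.6714
- P(D|A) = 0.0307, P(D|B) = 0.0450

Step 1: Find P(D)
P(D) = P(D|A)P(A) + P(D|B)P(B)
     = 0.0307 × 0.3286 + 0.0450 × 0.6714
     = 0.01008802 + 0.03021300
     = 0.04030102

Step 2: Apply Bayes' theorem
P(A|D) = P(D|A)P(A) / P(D)
       = 0.01008802 / 0.04030102
       = 0.2503


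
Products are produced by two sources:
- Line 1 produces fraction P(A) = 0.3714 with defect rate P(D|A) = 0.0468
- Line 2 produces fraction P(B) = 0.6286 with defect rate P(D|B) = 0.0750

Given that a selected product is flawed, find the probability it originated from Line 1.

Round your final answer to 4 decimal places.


Let A = from Line 1, D = flawed

Given:
- P(A) = 0.3714, P(B) = 0.6286
- P(D|A) = 0.0468, P(D|B) = 0.0750

Step 1: Find P(D)
P(D) = P(D|A)P(A) + P(D|B)P(B)
     = 0.0468 × 0.3714 + 0.0750 × 0.6286
     = 0.01738152 + 0.04714500
     = 0.06452652

Step 2: Apply Bayes' theorem
P(A|D) = P(D|A)P(A) / P(D)
       = 0.01738152 / 0.06452652
       = 0.2694


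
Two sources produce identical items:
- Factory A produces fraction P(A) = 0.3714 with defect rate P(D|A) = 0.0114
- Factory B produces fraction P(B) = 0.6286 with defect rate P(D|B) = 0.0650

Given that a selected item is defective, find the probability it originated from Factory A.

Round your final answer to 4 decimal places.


Let A = from Factory A, D = defective

Given:
- P(A) = 0.3714, P(B) = 0.6286
- P(D|A) = 0.0114, P(D|B) = 0.0650

Step 1: Find P(D)
P(D) = P(D|A)P(A) + P(D|B)P(B)
     = 0.0114 × 0.3714 + 0.0650 × 0.6286
     = 0.00423396 + 0.04085900
     = 0.04509296

Step 2: Apply Bayes' theorem
P(A|D) = P(D|A)P(A) / P(D)
       = 0.00423396 / 0.04509296
       = 0.0939


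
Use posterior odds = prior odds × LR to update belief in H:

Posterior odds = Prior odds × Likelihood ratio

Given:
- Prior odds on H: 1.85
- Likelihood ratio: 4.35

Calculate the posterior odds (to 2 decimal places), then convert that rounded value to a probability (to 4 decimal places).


Step 1: Calculate posterior odds
Posterior odds = Prior odds × LR
               = 1.85 × 4.35
               = 8.05

Step 2: Convert to probability
P(H|E) = Posterior odds / (1 + Posterior odds)
       = 8.05 / (1 + 8.05)
       = 8.05 / 9.05
       = 0.8895

The evidence increased P(H) from 0.6491 to 0.8895.


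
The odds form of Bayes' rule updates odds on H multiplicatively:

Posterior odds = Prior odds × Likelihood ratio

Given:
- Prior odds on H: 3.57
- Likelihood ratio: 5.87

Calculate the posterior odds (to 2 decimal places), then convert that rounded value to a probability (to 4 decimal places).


Step 1: Calculate posterior odds
Posterior odds = Prior odds × LR
               = 3.57 × 5.87
               = 20.96

Step 2: Convert to probability
P(H|E) = Posterior odds / (1 + Posterior odds)
       = 20.96 / (1 + 20.96)
       = 20.96 / 21.96
       = 0.9545

The evidence increased P(H) from 0.7812 to 0.9545.


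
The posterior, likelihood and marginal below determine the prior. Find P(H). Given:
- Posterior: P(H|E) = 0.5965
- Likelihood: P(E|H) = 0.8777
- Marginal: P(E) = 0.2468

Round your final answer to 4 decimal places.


From Bayes' theorem: P(H|E) = P(E|H) × P(H) / P(E)

Rearranging for P(H):
P(H) = P(H|E) × P(E) / P(E|H)
     = 0.5965 × 0.2468 / 0.8777
     = 0.14721620 / 0.8777
     = 0.1677


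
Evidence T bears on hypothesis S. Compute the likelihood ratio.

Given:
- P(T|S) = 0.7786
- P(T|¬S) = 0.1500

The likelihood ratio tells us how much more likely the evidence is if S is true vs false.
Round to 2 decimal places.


Likelihood Ratio (LR) = P(T|S) / P(T|¬S)

LR = 0.7786 / 0.1500
   = 5.19

The evidence is 5.19 times more likely if S is true than if S is false.
Because LR exceeds 1, T is evidence for S.


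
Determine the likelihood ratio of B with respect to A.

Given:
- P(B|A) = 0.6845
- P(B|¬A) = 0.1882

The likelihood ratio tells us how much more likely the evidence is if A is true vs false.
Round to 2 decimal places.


Likelihood Ratio (LR) = P(B|A) / P(B|¬A)

LR = 0.6845 / 0.1882
   = 3.64

The evidence is 3.64 times more likely if A is true than if A is false.
Since LR > 1, the evidence supports A over ¬A.


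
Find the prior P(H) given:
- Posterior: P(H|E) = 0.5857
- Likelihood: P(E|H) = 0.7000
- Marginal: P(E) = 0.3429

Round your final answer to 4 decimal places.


From Bayes' theorem: P(H|E) = P(E|H) × P(H) / P(E)

Rearranging for P(H):
P(H) = P(H|E) × P(E) / P(E|H)
     = 0.5857 × 0.3429 / 0.7000
     = 0.20083653 / 0.7000
     = 0.2869


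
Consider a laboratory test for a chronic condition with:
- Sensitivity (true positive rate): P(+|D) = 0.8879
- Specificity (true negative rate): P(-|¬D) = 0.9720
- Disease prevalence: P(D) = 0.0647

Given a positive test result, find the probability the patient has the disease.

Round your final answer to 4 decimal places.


Let D = has disease, + = positive test

Given:
- P(D) = 0.0647 (prevalence)
- P(+|D) = 0.8879 (sensitivity)
- P(-|¬D) = 0.9720 (specificity)
- P(+|¬D) = 0.0280 (false positive rate = 1 - specificity)

Step 1: Find P(+)
P(+) = P(+|D)P(D) + P(+|¬D)P(¬D)
     = 0.8879 × 0.0647 + 0.0280 × 0.9353
     = 0.05744713 + 0.02618840
     = 0.08363553

Step 2: Apply Bayes' theorem for P(D|+)
P(D|+) = P(+|D)P(D) / P(+)
       = 0.05744713 / 0.08363553
       = 0.6869


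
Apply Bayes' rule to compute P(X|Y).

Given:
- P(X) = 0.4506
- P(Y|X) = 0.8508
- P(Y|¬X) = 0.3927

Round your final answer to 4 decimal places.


Bayes' theorem: P(X|Y) = P(Y|X) × P(X) / P(Y)

Step 1: Calculate P(Y) using law of total probability
P(Y) = P(Y|X)P(X) + P(Y|¬X)P(¬X)
     = 0.8508 × 0.4506 + 0.3927 × 0.5494
     = 0.38337048 + 0.21574938
     = 0.59911986

Step 2: Apply Bayes' theorem
P(X|Y) = P(Y|X) × P(X) / P(Y)
       = 0.38337048 / 0.59911986
       = 0.6399


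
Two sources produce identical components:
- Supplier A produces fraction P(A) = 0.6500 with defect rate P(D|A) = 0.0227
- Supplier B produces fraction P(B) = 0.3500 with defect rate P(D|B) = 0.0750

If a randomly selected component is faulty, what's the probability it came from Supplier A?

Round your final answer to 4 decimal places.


Let A = from Supplier A, D = faulty

Given:
- P(A) = 0.6500, P(B) = 0.3500
- P(D|A) = 0.0227, P(D|B) = 0.0750

Step 1: Find P(D)
P(D) = P(D|A)P(A) + P(D|B)P(B)
     = 0.0227 × 0.6500 + 0.0750 × 0.3500
     = 0.01475500 + 0.02625000
     = 0.04100500

Step 2: Apply Bayes' theorem
P(A|D) = P(D|A)P(A) / P(D)
       = 0.01475500 / 0.04100500
       = 0.3598


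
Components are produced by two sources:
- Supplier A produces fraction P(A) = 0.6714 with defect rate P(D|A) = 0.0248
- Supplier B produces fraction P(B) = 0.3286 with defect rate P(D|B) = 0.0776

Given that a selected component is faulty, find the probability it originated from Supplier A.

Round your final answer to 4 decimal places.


Let A = from Supplier A, D = faulty

Given:
- P(A) = 0.6714, P(B) = 0.3286
- P(D|A) = 0.0248, P(D|B) = 0.0776

Step 1: Find P(D)
P(D) = P(D|A)P(A) + P(D|B)P(B)
     = 0.0248 × 0.6714 + 0.0776 × 0.3286
     = 0.01665072 + 0.02549936
     = 0.04215008

Step 2: Apply Bayes' theorem
P(A|D) = P(D|A)P(A) / P(D)
       = 0.01665072 / 0.04215008
       = 0.3950


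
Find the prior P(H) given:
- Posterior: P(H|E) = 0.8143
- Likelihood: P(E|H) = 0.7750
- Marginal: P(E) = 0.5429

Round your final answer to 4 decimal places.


From Bayes' theorem: P(H|E) = P(E|H) × P(H) / P(E)

Rearranging for P(H):
P(H) = P(H|E) × P(E) / P(E|H)
     = 0.8143 × 0.5429 / 0.7750
     = 0.44208347 / 0.7750
     = 0.5704


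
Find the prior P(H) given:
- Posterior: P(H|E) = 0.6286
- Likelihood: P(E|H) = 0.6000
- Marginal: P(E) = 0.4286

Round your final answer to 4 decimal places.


From Bayes' theorem: P(H|E) = P(E|H) × P(H) / P(E)

Rearranging for P(H):
P(H) = P(H|E) × P(E) / P(E|H)
     = 0.6286 × 0.4286 / 0.6000
     = 0.26941796 / 0.6000
     = 0.4490


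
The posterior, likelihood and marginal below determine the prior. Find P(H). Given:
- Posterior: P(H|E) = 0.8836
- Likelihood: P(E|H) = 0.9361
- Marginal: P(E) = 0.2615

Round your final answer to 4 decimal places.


From Bayes' theorem: P(H|E) = P(E|H) × P(H) / P(E)

Rearranging for P(H):
P(H) = P(H|E) × P(E) / P(E|H)
     = 0.8836 × 0.2615 / 0.9361
     = 0.23106140 / 0.9361
     = 0.2468


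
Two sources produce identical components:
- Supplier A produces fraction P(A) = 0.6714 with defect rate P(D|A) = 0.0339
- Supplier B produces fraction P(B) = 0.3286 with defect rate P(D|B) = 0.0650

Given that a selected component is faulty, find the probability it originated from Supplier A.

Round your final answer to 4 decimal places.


Let A = from Supplier A, D = faulty

Given:
- P(A) = 0.6714, P(B) = 0.3286
- P(D|A) = 0.0339, P(D|B) = 0.0650

Step 1: Find P(D)
P(D) = P(D|A)P(A) + P(D|B)P(B)
     = 0.0339 × 0.6714 + 0.0650 × 0.3286
     = 0.02276046 + 0.02135900
     = 0.04411946

Step 2: Apply Bayes' theorem
P(A|D) = P(D|A)P(A) / P(D)
       = 0.02276046 / 0.04411946
       = 0.5159


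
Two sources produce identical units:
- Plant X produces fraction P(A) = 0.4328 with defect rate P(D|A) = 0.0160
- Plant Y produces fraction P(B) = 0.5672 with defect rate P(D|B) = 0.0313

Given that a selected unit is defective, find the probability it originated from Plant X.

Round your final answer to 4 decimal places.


Let A = from Plant X, D = defective

Given:
- P(A) = 0.4328, P(B) = 0.5672
- P(D|A) = 0.0160, P(D|B) = 0.0313

Step 1: Find P(D)
P(D) = P(D|A)P(A) + P(D|B)P(B)
     = 0.0160 × 0.4328 + 0.0313 × 0.5672
     = 0.00692480 + 0.01775336
     = 0.02467816

Step 2: Apply Bayes' theorem
P(A|D) = P(D|A)P(A) / P(D)
       = 0.00692480 / 0.02467816
       = 0.2806


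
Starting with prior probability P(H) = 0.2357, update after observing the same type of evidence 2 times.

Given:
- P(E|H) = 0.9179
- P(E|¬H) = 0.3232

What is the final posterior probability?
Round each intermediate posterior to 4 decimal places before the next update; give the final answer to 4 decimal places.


Sequential Bayesian updating:

Initial prior: P(H) = 0.2357

Update 1:
  P(E) = 0.9179 × 0.2357 + 0.3232 × 0.7643 = 0.21634903 + 0.24702176 = 0.46337079
  P(H|E) = 0.21634903 / 0.46337079 = 0.4669

Update 2:
  P(E) = 0.9179 × 0.4669 + 0.3232 × 0.5331 = 0.42856751 + 0.17229792 = 0.60086543
  P(H|E) = 0.42856751 / 0.60086543 = 0.7133

Final posterior: 0.7133


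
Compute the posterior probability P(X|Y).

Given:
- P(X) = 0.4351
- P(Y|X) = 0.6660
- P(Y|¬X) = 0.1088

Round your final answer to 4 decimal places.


Bayes' theorem: P(X|Y) = P(Y|X) × P(X) / P(Y)

Step 1: Calculate P(Y) using law of total probability
P(Y) = P(Y|X)P(X) + P(Y|¬X)P(¬X)
     = 0.6660 × 0.4351 + 0.1088 × 0.5649
     = 0.28977660 + 0.06146112
     = 0.35123772

Step 2: Apply Bayes' theorem
P(X|Y) = P(Y|X) × P(X) / P(Y)
       = 0.28977660 / 0.35123772
       = 0.8250


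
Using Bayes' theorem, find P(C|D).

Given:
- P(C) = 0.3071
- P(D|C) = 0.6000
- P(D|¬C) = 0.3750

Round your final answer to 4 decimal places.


Bayes' theorem: P(C|D) = P(D|C) × P(C) / P(D)

Step 1: Calculate P(D) using law of total probability
P(D) = P(D|C)P(C) + P(D|¬C)P(¬C)
     = 0.6000 × 0.3071 + 0.3750 × 0.6929
     = 0.18426000 + 0.25983750
     = 0.44409750

Step 2: Apply Bayes' theorem
P(C|D) = P(D|C) × P(C) / P(D)
       = 0.18426000 / 0.44409750
       = 0.4149


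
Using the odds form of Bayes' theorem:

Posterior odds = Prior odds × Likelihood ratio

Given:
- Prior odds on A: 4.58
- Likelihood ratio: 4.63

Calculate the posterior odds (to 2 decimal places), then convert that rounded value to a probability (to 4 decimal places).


Step 1: Calculate posterior odds
Posterior odds = Prior odds × LR
               = 4.58 × 4.63
               = 21.21

Step 2: Convert to probability
P(A|E) = Posterior odds / (1 + Posterior odds)
       = 21.21 / (1 + 21.21)
       = 21.21 / 22.21
       = 0.9550

The evidence increased P(A) from 0.8208 to 0.9550.


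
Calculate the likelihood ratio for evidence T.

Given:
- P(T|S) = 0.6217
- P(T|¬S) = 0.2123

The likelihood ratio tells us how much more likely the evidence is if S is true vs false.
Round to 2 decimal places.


Likelihood Ratio (LR) = P(T|S) / P(T|¬S)

LR = 0.6217 / 0.2123
   = 2.93

The evidence is 2.93 times more likely if S is true than if S is false.
Since LR > 1, the evidence supports S over ¬S.


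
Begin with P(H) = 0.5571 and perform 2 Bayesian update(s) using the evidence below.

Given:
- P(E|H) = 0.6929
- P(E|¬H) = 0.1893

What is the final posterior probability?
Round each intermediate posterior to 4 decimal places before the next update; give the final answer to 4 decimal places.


Sequential Bayesian updating:

Initial prior: P(H) = 0.5571

Update 1:
  P(E) = 0.6929 × 0.5571 + 0.1893 × 0.4429 = 0.38601459 + 0.08384097 = 0.46985556
  P(H|E) = 0.38601459 / 0.46985556 = 0.8216

Update 2:
  P(E) = 0.6929 × 0.8216 + 0.1893 × 0.1784 = 0.56928664 + 0.03377112 = 0.60305776
  P(H|E) = 0.56928664 / 0.60305776 = 0.9440

Final posterior: 0.9440


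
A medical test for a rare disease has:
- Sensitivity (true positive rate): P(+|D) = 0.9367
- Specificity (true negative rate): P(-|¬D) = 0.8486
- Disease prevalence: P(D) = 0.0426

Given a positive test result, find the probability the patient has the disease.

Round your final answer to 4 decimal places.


Let D = has disease, + = positive test

Given:
- P(D) = 0.0426 (prevalence)
- P(+|D) = 0.9367 (sensitivity)
- P(-|¬D) = 0.8486 (specificity)
- P(+|¬D) = 0.1514 (false positive rate = 1 - specificity)

Step 1: Find P(+)
P(+) = P(+|D)P(D) + P(+|¬D)P(¬D)
     = 0.9367 × 0.0426 + 0.1514 × 0.9574
     = 0.03990342 + 0.14495036
     = 0.18485378

Step 2: Apply Bayes' theorem for P(D|+)
P(D|+) = P(+|D)P(D) / P(+)
       = 0.03990342 / 0.18485378
       = 0.2159


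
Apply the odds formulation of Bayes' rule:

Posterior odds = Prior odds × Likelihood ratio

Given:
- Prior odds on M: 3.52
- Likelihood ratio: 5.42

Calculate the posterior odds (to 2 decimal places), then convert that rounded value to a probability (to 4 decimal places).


Step 1: Calculate posterior odds
Posterior odds = Prior odds × LR
               = 3.52 × 5.42
               = 19.08

Step 2: Convert to probability
P(M|E) = Posterior odds / (1 + Posterior odds)
       = 19.08 / (1 + 19.08)
       = 19.08 / 20.08
       = 0.9502

The evidence increased P(M) from 0.7788 to 0.9502.


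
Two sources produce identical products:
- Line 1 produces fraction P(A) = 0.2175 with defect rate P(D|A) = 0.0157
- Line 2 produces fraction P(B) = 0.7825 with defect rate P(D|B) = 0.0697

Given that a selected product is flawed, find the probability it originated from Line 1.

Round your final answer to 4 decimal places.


Let A = from Line 1, D = flawed

Given:
- P(A) = 0.2175, P(B) = 0.7825
- P(D|A) = 0.0157, P(D|B) = 0.0697

Step 1: Find P(D)
P(D) = P(D|A)P(A) + P(D|B)P(B)
     = 0.0157 × 0.2175 + 0.0697 × 0.7825
     = 0.00341475 + 0.05454025
     = 0.05795500

Step 2: Apply Bayes' theorem
P(A|D) = P(D|A)P(A) / P(D)
       = 0.00341475 / 0.05795500
       = 0.0589


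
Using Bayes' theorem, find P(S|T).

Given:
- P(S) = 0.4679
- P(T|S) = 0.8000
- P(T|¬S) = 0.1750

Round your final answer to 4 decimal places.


Bayes' theorem: P(S|T) = P(T|S) × P(S) / P(T)

Step 1: Calculate P(T) using law of total probability
P(T) = P(T|S)P(S) + P(T|¬S)P(¬S)
     = 0.8000 × 0.4679 + 0.1750 × 0.5321
     = 0.37432000 + 0.09311750
     = 0.46743750

Step 2: Apply Bayes' theorem
P(S|T) = P(T|S) × P(S) / P(T)
       = 0.37432000 / 0.46743750
       = 0.8008


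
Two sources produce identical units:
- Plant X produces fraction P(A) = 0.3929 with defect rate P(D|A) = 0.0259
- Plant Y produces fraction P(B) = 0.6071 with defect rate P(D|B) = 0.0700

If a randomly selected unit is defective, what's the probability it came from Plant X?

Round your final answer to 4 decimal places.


Let A = from Plant X, D = defective

Given:
- P(A) = 0.3929, P(B) = 0.6071
- P(D|A) = 0.0259, P(D|B) = 0.0700

Step 1: Find P(D)
P(D) = P(D|A)P(A) + P(D|B)P(B)
     = 0.0259 × 0.3929 + 0.0700 × 0.6071
     = 0.01017611 + 0.04249700
     = 0.05267311

Step 2: Apply Bayes' theorem
P(A|D) = P(D|A)P(A) / P(D)
       = 0.01017611 / 0.05267311
       = 0.1932


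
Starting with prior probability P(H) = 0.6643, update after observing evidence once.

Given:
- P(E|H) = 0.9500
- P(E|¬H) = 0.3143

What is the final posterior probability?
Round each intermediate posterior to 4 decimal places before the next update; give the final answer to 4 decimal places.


Sequential Bayesian updating:

Initial prior: P(H) = 0.6643

Update 1:
  P(E) = 0.9500 × 0.6643 + 0.3143 × 0.3357 = 0.63108500 + 0.10551051 = 0.73659551
  P(H|E) = 0.63108500 / 0.73659551 = 0.8568

Final posterior: 0.8568


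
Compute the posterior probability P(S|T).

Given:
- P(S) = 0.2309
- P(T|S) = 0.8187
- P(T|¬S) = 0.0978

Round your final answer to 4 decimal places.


Bayes' theorem: P(S|T) = P(T|S) × P(S) / P(T)

Step 1: Calculate P(T) using law of total probability
P(T) = P(T|S)P(S) + P(T|¬S)P(¬S)
     = 0.8187 × 0.2309 + 0.0978 × 0.7691
     = 0.18903783 + 0.07521798
     = 0.26425581

Step 2: Apply Bayes' theorem
P(S|T) = P(T|S) × P(S) / P(T)
       = 0.18903783 / 0.26425581
       = 0.7154


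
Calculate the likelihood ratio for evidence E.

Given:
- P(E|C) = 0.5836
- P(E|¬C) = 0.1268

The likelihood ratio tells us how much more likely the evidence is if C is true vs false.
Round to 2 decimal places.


Likelihood Ratio (LR) = P(E|C) / P(E|¬C)

LR = 0.5836 / 0.1268
   = 4.60

The evidence is 4.60 times more likely if C is true than if C is false.
Since LR > 1, the evidence supports C over ¬C.


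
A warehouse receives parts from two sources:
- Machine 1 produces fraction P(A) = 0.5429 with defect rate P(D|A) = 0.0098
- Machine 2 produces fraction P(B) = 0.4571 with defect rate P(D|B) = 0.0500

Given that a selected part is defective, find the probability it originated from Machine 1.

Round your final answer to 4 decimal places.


Let A = from Machine 1, D = defective

Given:
- P(A) = 0.5429, P(B) = 0.4571
- P(D|A) = 0.0098, P(D|B) = 0.0500

Step 1: Find P(D)
P(D) = P(D|A)P(A) + P(D|B)P(B)
     = 0.0098 × 0.5429 + 0.0500 × 0.4571
     = 0.00532042 + 0.02285500
     = 0.02817542

Step 2: Apply Bayes' theorem
P(A|D) = P(D|A)P(A) / P(D)
       = 0.00532042 / 0.02817542
       = 0.1888


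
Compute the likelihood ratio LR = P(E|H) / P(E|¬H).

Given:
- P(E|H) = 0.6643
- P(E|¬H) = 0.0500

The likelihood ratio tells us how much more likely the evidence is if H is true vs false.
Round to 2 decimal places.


Likelihood Ratio (LR) = P(E|H) / P(E|¬H)

LR = 0.6643 / 0.0500
   = 13.29

The evidence is 13.29 times more likely if H is true than if H is false.
Because LR exceeds 1, E is evidence for H.


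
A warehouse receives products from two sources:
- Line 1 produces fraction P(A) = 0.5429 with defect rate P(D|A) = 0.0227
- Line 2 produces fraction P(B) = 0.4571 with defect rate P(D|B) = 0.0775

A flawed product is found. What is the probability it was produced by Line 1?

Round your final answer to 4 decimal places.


Let A = from Line 1, D = flawed

Given:
- P(A) = 0.5429, P(B) = 0.4571
- P(D|A) = 0.0227, P(D|B) = 0.0775

Step 1: Find P(D)
P(D) = P(D|A)P(A) + P(D|B)P(B)
     = 0.0227 × 0.5429 + 0.0775 × 0.4571
     = 0.01232383 + 0.03542525
     = 0.04774908

Step 2: Apply Bayes' theorem
P(A|D) = P(D|A)P(A) / P(D)
       = 0.01232383 / 0.04774908
       = 0.2581


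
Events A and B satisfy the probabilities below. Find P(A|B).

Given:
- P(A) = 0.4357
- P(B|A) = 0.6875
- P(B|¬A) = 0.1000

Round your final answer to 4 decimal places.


Bayes' theorem: P(A|B) = P(B|A) × P(A) / P(B)

Step 1: Calculate P(B) using law of total probability
P(B) = P(B|A)P(A) + P(B|¬A)P(¬A)
     = 0.6875 × 0.4357 + 0.1000 × 0.5643
     = 0.29954375 + 0.05643000
     = 0.35597375

Step 2: Apply Bayes' theorem
P(A|B) = P(B|A) × P(A) / P(B)
       = 0.29954375 / 0.35597375
       = 0.8415


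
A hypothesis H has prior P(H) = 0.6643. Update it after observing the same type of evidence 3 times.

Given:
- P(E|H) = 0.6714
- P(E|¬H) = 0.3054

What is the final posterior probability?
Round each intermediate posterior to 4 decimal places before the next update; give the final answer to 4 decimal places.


Sequential Bayesian updating:

Initial prior: P(H) = 0.6643

Update 1:
  P(E) = 0.6714 × 0.6643 + 0.3054 × 0.3357 = 0.44601102 + 0.10252278 = 0.54853380
  P(H|E) = 0.44601102 / 0.54853380 = 0.8131

Update 2:
  P(E) = 0.6714 × 0.8131 + 0.3054 × 0.1869 = 0.54591534 + 0.05707926 = 0.60299460
  P(H|E) = 0.54591534 / 0.60299460 = 0.9053

Update 3:
  P(E) = 0.6714 × 0.9053 + 0.3054 × 0.0947 = 0.60781842 + 0.02892138 = 0.63673980
  P(H|E) = 0.60781842 / 0.63673980 = 0.9546

Final posterior: 0.9546


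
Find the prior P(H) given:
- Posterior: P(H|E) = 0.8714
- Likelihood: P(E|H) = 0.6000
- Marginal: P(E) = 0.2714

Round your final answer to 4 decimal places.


From Bayes' theorem: P(H|E) = P(E|H) × P(H) / P(E)

Rearranging for P(H):
P(H) = P(H|E) × P(E) / P(E|H)
     = 0.8714 × 0.2714 / 0.6000
     = 0.23649796 / 0.6000
     = 0.3942


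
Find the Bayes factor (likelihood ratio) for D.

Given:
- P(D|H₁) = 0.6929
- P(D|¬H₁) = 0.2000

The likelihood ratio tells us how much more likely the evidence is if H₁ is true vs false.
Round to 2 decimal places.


Likelihood Ratio (LR) = P(D|H₁) / P(D|¬H₁)

LR = 0.6929 / 0.2000
   = 3.46

The evidence is 3.46 times more likely if H₁ is true than if H₁ is false.
Because LR exceeds 1, D is evidence for H₁.


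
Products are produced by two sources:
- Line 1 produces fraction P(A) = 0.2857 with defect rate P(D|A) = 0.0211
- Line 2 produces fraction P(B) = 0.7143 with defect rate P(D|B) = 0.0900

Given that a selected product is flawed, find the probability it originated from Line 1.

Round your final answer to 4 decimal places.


Let A = from Line 1, D = flawed

Given:
- P(A) = 0.2857, P(B) = 0.7143
- P(D|A) = 0.0211, P(D|B) = 0.0900

Step 1: Find P(D)
P(D) = P(D|A)P(A) + P(D|B)P(B)
     = 0.0211 × 0.2857 + 0.0900 × 0.7143
     = 0.00602827 + 0.06428700
     = 0.07031527

Step 2: Apply Bayes' theorem
P(A|D) = P(D|A)P(A) / P(D)
       = 0.00602827 / 0.07031527
       = 0.0857


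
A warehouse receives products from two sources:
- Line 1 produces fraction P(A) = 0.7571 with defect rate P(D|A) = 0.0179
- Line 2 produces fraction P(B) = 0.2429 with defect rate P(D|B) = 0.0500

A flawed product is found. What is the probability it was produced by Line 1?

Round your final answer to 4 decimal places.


Let A = from Line 1, D = flawed

Given:
- P(A) = 0.7571, P(B) = 0.2429
- P(D|A) = 0.0179, P(D|B) = 0.0500

Step 1: Find P(D)
P(D) = P(D|A)P(A) + P(D|B)P(B)
     = 0.0179 × 0.7571 + 0.0500 × 0.2429
     = 0.01355209 + 0.01214500
     = 0.02569709

Step 2: Apply Bayes' theorem
P(A|D) = P(D|A)P(A) / P(D)
       = 0.01355209 / 0.02569709
       = 0.5274


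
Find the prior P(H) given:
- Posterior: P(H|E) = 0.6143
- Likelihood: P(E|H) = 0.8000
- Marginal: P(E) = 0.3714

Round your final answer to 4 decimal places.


From Bayes' theorem: P(H|E) = P(E|H) × P(H) / P(E)

Rearranging for P(H):
P(H) = P(H|E) × P(E) / P(E|H)
     = 0.6143 × 0.3714 / 0.8000
     = 0.22815102 / 0.8000
     = 0.2852


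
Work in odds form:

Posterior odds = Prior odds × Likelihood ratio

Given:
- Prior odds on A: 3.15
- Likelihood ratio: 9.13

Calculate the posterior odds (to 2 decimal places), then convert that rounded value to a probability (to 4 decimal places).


Step 1: Calculate posterior odds
Posterior odds = Prior odds × LR
               = 3.15 × 9.13
               = 28.76

Step 2: Convert to probability
P(A|E) = Posterior odds / (1 + Posterior odds)
       = 28.76 / (1 + 28.76)
       = 28.76 / 29.76
       = 0.9664

The evidence increased P(A) from 0.7590 to 0.9664.


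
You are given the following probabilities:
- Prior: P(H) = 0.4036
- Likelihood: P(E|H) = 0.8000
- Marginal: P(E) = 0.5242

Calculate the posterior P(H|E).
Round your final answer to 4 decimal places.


Using Bayes' theorem:

P(H|E) = P(E|H) × P(H) / P(E)
       = 0.8000 × 0.4036 / 0.5242
       = 0.32288000 / 0.5242
       = 0.6159

The evidence strengthens our belief in H.
Prior: 0.4036 → Posterior: 0.6159


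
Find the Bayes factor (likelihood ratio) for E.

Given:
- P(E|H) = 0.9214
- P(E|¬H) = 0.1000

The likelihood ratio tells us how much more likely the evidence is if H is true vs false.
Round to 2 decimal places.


Likelihood Ratio (LR) = P(E|H) / P(E|¬H)

LR = 0.9214 / 0.1000
   = 9.21

The evidence is 9.21 times more likely if H is true than if H is false.
Since LR > 1, the evidence supports H over ¬H.


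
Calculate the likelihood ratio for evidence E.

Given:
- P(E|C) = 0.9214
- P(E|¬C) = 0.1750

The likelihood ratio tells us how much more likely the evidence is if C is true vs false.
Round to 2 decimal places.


Likelihood Ratio (LR) = P(E|C) / P(E|¬C)

LR = 0.9214 / 0.1750
   = 5.27

The evidence is 5.27 times more likely if C is true than if C is false.
LR > 1, so observing E raises the odds in favor of C.


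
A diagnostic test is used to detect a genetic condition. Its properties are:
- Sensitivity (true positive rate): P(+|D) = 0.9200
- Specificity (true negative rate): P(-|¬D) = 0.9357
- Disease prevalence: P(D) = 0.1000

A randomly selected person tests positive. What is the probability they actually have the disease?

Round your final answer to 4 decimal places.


Let D = has disease, + = positive test

Given:
- P(D) = 0.1000 (prevalence)
- P(+|D) = 0.9200 (sensitivity)
- P(-|¬D) = 0.9357 (specificity)
- P(+|¬D) = 0.0643 (false positive rate = 1 - specificity)

Step 1: Find P(+)
P(+) = P(+|D)P(D) + P(+|¬D)P(¬D)
     = 0.9200 × 0.1000 + 0.0643 × 0.9000
     = 0.09200000 + 0.05787000
     = 0.14987000

Step 2: Apply Bayes' theorem for P(D|+)
P(D|+) = P(+|D)P(D) / P(+)
       = 0.09200000 / 0.14987000
       = 0.6139


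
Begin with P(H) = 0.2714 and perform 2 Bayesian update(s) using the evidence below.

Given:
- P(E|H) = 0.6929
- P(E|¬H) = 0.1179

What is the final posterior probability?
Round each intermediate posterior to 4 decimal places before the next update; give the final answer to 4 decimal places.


Sequential Bayesian updating:

Initial prior: P(H) = 0.2714

Update 1:
  P(E) = 0.6929 × 0.2714 + 0.1179 × 0.7286 = 0.18805306 + 0.08590194 = 0.27395500
  P(H|E) = 0.18805306 / 0.27395500 = 0.6864

Update 2:
  P(E) = 0.6929 × 0.6864 + 0.1179 × 0.3136 = 0.47560656 + 0.03697344 = 0.51258000
  P(H|E) = 0.47560656 / 0.51258000 = 0.9279

Final posterior: 0.9279


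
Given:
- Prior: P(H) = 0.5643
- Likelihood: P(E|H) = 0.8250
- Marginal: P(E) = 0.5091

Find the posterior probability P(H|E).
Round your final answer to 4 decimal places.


Using Bayes' theorem:

P(H|E) = P(E|H) × P(H) / P(E)
       = 0.8250 × 0.5643 / 0.5091
       = 0.46554750 / 0.5091
       = 0.9145

The evidence strengthens our belief in H.
Prior: 0.5643 → Posterior: 0.9145


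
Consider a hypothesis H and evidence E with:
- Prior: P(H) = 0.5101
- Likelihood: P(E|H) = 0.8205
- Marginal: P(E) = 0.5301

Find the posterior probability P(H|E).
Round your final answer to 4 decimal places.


Using Bayes' theorem:

P(H|E) = P(E|H) × P(H) / P(E)
       = 0.8205 × 0.5101 / 0.5301
       = 0.41853705 / 0.5301
       = 0.7895

The evidence strengthens our belief in H.
Prior: 0.5101 → Posterior: 0.7895


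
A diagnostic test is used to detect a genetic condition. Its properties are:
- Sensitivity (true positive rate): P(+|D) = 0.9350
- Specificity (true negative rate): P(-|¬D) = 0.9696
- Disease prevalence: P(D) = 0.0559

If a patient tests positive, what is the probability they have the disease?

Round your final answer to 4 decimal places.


Let D = has disease, + = positive test

Given:
- P(D) = 0.0559 (prevalence)
- P(+|D) = 0.9350 (sensitivity)
- P(-|¬D) = 0.9696 (specificity)
- P(+|¬D) = 0.0304 (false positive rate = 1 - specificity)

Step 1: Find P(+)
P(+) = P(+|D)P(D) + P(+|¬D)P(¬D)
     = 0.9350 × 0.0559 + 0.0304 × 0.9441
     = 0.05226650 + 0.02870064
     = 0.08096714

Step 2: Apply Bayes' theorem for P(D|+)
P(D|+) = P(+|D)P(D) / P(+)
       = 0.05226650 / 0.08096714
       = 0.6455


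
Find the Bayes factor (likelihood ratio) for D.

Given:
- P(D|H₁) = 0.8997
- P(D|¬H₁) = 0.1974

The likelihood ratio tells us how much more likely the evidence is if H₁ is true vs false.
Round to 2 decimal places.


Likelihood Ratio (LR) = P(D|H₁) / P(D|¬H₁)

LR = 0.8997 / 0.1974
   = 4.56

The evidence is 4.56 times more likely if H₁ is true than if H₁ is false.
LR > 1, so observing D raises the odds in favor of H₁.


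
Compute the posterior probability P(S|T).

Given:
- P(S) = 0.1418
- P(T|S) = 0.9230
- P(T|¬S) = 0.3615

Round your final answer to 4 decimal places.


Bayes' theorem: P(S|T) = P(T|S) × P(S) / P(T)

Step 1: Calculate P(T) using law of total probability
P(T) = P(T|S)P(S) + P(T|¬S)P(¬S)
     = 0.9230 × 0.1418 + 0.3615 × 0.8582
     = 0.13088140 + 0.31023930
     = 0.44112070

Step 2: Apply Bayes' theorem
P(S|T) = P(T|S) × P(S) / P(T)
       = 0.13088140 / 0.44112070
       = 0.2967


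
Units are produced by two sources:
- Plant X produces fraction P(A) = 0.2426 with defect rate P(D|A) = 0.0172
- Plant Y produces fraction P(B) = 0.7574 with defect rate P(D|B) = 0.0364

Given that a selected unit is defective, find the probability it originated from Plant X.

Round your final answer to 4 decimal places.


Let A = from Plant X, D = defective

Given:
- P(A) = 0.2426, P(B) = 0.7574
- P(D|A) = 0.0172, P(D|B) = 0.0364

Step 1: Find P(D)
P(D) = P(D|A)P(A) + P(D|B)P(B)
     = 0.0172 × 0.2426 + 0.0364 × 0.7574
     = 0.00417272 + 0.02756936
     = 0.03174208

Step 2: Apply Bayes' theorem
P(A|D) = P(D|A)P(A) / P(D)
       = 0.00417272 / 0.03174208
       = 0.1315


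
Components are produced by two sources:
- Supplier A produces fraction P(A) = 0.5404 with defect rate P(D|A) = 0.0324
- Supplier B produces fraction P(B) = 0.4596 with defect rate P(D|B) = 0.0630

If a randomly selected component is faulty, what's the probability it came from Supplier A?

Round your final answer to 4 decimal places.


Let A = from Supplier A, D = faulty

Given:
- P(A) = 0.5404, P(B) = 0.4596
- P(D|A) = 0.0324, P(D|B) = 0.0630

Step 1: Find P(D)
P(D) = P(D|A)P(A) + P(D|B)P(B)
     = 0.0324 × 0.5404 + 0.0630 × 0.4596
     = 0.01750896 + 0.02895480
     = 0.04646376

Step 2: Apply Bayes' theorem
P(A|D) = P(D|A)P(A) / P(D)
       = 0.01750896 / 0.04646376
       = 0.3768


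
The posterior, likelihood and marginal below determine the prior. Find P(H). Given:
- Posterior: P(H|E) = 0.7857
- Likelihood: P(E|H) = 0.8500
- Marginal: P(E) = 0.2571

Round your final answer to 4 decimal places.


From Bayes' theorem: P(H|E) = P(E|H) × P(H) / P(E)

Rearranging for P(H):
P(H) = P(H|E) × P(E) / P(E|H)
     = 0.7857 × 0.2571 / 0.8500
     = 0.20200347 / 0.8500
     = 0.2377


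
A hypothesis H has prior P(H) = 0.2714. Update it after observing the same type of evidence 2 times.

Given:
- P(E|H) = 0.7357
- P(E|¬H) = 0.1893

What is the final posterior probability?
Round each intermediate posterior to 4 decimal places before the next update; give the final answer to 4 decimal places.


Sequential Bayesian updating:

Initial prior: P(H) = 0.2714

Update 1:
  P(E) = 0.7357 × 0.2714 + 0.1893 × 0.7286 = 0.19966898 + 0.13792398 = 0.33759296
  P(H|E) = 0.19966898 / 0.33759296 = 0.5914

Update 2:
  P(E) = 0.7357 × 0.5914 + 0.1893 × 0.4086 = 0.43509298 + 0.07734798 = 0.51244096
  P(H|E) = 0.43509298 / 0.51244096 = 0.8491

Final posterior: 0.8491


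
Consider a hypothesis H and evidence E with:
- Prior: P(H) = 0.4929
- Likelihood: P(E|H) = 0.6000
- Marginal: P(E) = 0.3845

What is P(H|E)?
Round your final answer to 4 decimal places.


Using Bayes' theorem:

P(H|E) = P(E|H) × P(H) / P(E)
       = 0.6000 × 0.4929 / 0.3845
       = 0.29574000 / 0.3845
       = 0.7692

The evidence strengthens our belief in H.
Prior: 0.4929 → Posterior: 0.7692


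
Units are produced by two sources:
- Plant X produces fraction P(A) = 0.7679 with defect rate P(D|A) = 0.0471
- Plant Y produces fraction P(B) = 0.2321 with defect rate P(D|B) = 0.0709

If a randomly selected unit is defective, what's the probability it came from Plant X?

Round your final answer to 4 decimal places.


Let A = from Plant X, D = defective

Given:
- P(A) = 0.7679, P(B) = 0.2321
- P(D|A) = 0.0471, P(D|B) = 0.0709

Step 1: Find P(D)
P(D) = P(D|A)P(A) + P(D|B)P(B)
     = 0.0471 × 0.7679 + 0.0709 × 0.2321
     = 0.03616809 + 0.01645589
     = 0.05262398

Step 2: Apply Bayes' theorem
P(A|D) = P(D|A)P(A) / P(D)
       = 0.03616809 / 0.05262398
       = 0.6873


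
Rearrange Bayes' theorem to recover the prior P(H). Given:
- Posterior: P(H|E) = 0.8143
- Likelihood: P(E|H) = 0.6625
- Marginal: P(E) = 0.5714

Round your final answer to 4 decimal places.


From Bayes' theorem: P(H|E) = P(E|H) × P(H) / P(E)

Rearranging for P(H):
P(H) = P(H|E) × P(E) / P(E|H)
     = 0.8143 × 0.5714 / 0.6625
     = 0.46529102 / 0.6625
     = 0.7023


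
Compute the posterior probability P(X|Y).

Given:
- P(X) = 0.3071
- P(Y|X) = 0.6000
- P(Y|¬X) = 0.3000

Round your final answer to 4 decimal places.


Bayes' theorem: P(X|Y) = P(Y|X) × P(X) / P(Y)

Step 1: Calculate P(Y) using law of total probability
P(Y) = P(Y|X)P(X) + P(Y|¬X)P(¬X)
     = 0.6000 × 0.3071 + 0.3000 × 0.6929
     = 0.18426000 + 0.20787000
     = 0.39213000

Step 2: Apply Bayes' theorem
P(X|Y) = P(Y|X) × P(X) / P(Y)
       = 0.18426000 / 0.39213000
       = 0.4699


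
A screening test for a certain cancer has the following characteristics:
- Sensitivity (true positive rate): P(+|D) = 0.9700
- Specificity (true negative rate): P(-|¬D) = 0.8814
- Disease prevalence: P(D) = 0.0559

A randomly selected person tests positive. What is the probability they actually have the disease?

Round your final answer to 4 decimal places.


Let D = has disease, + = positive test

Given:
- P(D) = 0.0559 (prevalence)
- P(+|D) = 0.9700 (sensitivity)
- P(-|¬D) = 0.8814 (specificity)
- P(+|¬D) = 0.1186 (false positive rate = 1 - specificity)

Step 1: Find P(+)
P(+) = P(+|D)P(D) + P(+|¬D)P(¬D)
     = 0.9700 × 0.0559 + 0.1186 × 0.9441
     = 0.05422300 + 0.11197026
     = 0.16619326

Step 2: Apply Bayes' theorem for P(D|+)
P(D|+) = P(+|D)P(D) / P(+)
       = 0.05422300 / 0.16619326
       = 0.3263


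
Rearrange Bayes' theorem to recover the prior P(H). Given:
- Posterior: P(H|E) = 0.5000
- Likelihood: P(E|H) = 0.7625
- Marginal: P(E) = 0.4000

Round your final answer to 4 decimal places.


From Bayes' theorem: P(H|E) = P(E|H) × P(H) / P(E)

Rearranging for P(H):
P(H) = P(H|E) × P(E) / P(E|H)
     = 0.5000 × 0.4000 / 0.7625
     = 0.20000000 / 0.7625
     = 0.2623


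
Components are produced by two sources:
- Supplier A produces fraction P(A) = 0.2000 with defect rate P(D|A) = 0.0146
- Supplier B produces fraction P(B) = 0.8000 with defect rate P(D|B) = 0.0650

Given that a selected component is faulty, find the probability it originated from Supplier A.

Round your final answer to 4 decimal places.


Let A = from Supplier A, D = faulty

Given:
- P(A) = 0.2000, P(B) = 0.8000
- P(D|A) = 0.0146, P(D|B) = 0.0650

Step 1: Find P(D)
P(D) = P(D|A)P(A) + P(D|B)P(B)
     = 0.0146 × 0.2000 + 0.0650 × 0.8000
     = 0.00292000 + 0.05200000
     = 0.05492000

Step 2: Apply Bayes' theorem
P(A|D) = P(D|A)P(A) / P(D)
       = 0.00292000 / 0.05492000
       = 0.0532


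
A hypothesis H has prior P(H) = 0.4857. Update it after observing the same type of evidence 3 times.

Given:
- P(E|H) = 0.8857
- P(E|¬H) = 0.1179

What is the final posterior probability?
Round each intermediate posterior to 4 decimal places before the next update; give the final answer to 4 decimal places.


Sequential Bayesian updating:

Initial prior: P(H) = 0.4857

Update 1:
  P(E) = 0.8857 × 0.4857 + 0.1179 × 0.5143 = 0.43018449 + 0.06063597 = 0.49082046
  P(H|E) = 0.43018449 / 0.49082046 = 0.8765

Update 2:
  P(E) = 0.8857 × 0.8765 + 0.1179 × 0.1235 = 0.77631605 + 0.01456065 = 0.79087670
  P(H|E) = 0.77631605 / 0.79087670 = 0.9816

Update 3:
  P(E) = 0.8857 × 0.9816 + 0.1179 × 0.0184 = 0.86940312 + 0.00216936 = 0.87157248
  P(H|E) = 0.86940312 / 0.87157248 = 0.9975

Final posterior: 0.9975


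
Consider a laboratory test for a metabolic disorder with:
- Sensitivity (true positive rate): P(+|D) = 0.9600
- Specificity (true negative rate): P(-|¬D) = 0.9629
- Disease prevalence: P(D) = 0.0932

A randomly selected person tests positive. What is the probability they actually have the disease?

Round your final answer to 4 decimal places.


Let D = has disease, + = positive test

Given:
- P(D) = 0.0932 (prevalence)
- P(+|D) = 0.9600 (sensitivity)
- P(-|¬D) = 0.9629 (specificity)
- P(+|¬D) = 0.0371 (false positive rate = 1 - specificity)

Step 1: Find P(+)
P(+) = P(+|D)P(D) + P(+|¬D)P(¬D)
     = 0.9600 × 0.0932 + 0.0371 × 0.9068
     = 0.08947200 + 0.03364228
     = 0.12311428

Step 2: Apply Bayes' theorem for P(D|+)
P(D|+) = P(+|D)P(D) / P(+)
       = 0.08947200 / 0.12311428
       = 0.7267


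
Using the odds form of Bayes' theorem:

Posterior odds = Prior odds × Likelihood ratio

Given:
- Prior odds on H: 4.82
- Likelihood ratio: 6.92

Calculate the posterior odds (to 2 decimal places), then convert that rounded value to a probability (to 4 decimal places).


Step 1: Calculate posterior odds
Posterior odds = Prior odds × LR
               = 4.82 × 6.92
               = 33.35

Step 2: Convert to probability
P(H|E) = Posterior odds / (1 + Posterior odds)
       = 33.35 / (1 + 33.35)
       = 33.35 / 34.35
       = 0.9709

The evidence increased P(H) from 0.8282 to 0.9709.


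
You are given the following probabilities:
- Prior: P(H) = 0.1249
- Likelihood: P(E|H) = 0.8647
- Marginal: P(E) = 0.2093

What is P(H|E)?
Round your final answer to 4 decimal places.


Using Bayes' theorem:

P(H|E) = P(E|H) × P(H) / P(E)
       = 0.8647 × 0.1249 / 0.2093
       = 0.10800103 / 0.2093
       = 0.5160

The evidence strengthens our belief in H.
Prior: 0.1249 → Posterior: 0.5160


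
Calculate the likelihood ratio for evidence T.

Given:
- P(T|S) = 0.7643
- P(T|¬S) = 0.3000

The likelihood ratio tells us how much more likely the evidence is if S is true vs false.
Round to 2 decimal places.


Likelihood Ratio (LR) = P(T|S) / P(T|¬S)

LR = 0.7643 / 0.3000
   = 2.55

The evidence is 2.55 times more likely if S is true than if S is false.
Since LR > 1, the evidence supports S over ¬S.


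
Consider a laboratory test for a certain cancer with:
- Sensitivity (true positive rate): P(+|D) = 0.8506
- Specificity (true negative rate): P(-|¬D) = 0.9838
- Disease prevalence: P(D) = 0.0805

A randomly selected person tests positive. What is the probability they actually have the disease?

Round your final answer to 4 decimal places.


Let D = has disease, + = positive test

Given:
- P(D) = 0.0805 (prevalence)
- P(+|D) = 0.8506 (sensitivity)
- P(-|¬D) = 0.9838 (specificity)
- P(+|¬D) = 0.0162 (false positive rate = 1 - specificity)

Step 1: Find P(+)
P(+) = P(+|D)P(D) + P(+|¬D)P(¬D)
     = 0.8506 × 0.0805 + 0.0162 × 0.9195
     = 0.06847330 + 0.01489590
     = 0.08336920

Step 2: Apply Bayes' theorem for P(D|+)
P(D|+) = P(+|D)P(D) / P(+)
       = 0.06847330 / 0.08336920
       = 0.8213


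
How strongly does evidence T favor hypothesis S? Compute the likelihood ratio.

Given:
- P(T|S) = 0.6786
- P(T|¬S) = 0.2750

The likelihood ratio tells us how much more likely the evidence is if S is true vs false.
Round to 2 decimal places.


Likelihood Ratio (LR) = P(T|S) / P(T|¬S)

LR = 0.6786 / 0.2750
   = 2.47

The evidence is 2.47 times more likely if S is true than if S is false.
Since LR > 1, the evidence supports S over ¬S.
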